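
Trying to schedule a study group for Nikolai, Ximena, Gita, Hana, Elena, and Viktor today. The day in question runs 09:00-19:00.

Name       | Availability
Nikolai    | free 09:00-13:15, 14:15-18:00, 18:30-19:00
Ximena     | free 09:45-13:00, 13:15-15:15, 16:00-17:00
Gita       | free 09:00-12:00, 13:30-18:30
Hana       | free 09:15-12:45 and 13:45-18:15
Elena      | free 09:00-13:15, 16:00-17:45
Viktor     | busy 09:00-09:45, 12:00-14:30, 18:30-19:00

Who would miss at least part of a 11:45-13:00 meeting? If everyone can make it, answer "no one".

Gita, Hana, Viktor

Nikolai free: 09:00-13:15, 14:15-18:00, 18:30-19:00.
Ximena free: 09:45-13:00, 13:15-15:15, 16:00-17:00.
Gita free: 09:00-12:00, 13:30-18:30.
Hana free: 09:15-12:45, 13:45-18:15.
Elena free: 09:00-13:15, 16:00-17:45.
Viktor free: 09:45-12:00, 14:30-18:30 (invert busy blocks within the working day).
Nikolai: free for 11:45-13:00. Ximena: free for 11:45-13:00. Gita: not fully free for 11:45-13:00. Hana: not fully free for 11:45-13:00. Elena: free for 11:45-13:00. Viktor: not fully free for 11:45-13:00.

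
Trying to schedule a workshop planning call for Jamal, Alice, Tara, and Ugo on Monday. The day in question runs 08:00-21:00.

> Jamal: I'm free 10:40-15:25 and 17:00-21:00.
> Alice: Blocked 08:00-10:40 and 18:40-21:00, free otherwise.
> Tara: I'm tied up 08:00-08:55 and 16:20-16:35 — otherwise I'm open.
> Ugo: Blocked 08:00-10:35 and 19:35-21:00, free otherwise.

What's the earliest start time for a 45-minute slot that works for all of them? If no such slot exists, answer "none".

Jamal free: 10:40-15:25, 17:00-21:00.
Alice free: 10:40-18:40 (invert busy blocks within the working day).
Tara free: 08:55-16:20, 16:35-21:00 (invert busy blocks within the working day).
Ugo free: 10:35-19:35 (invert busy blocks within the working day).
Jamal ∩ Alice: 10:40-15:25, 17:00-18:40.
Jamal ∩ Alice ∩ Tara: 10:40-15:25, 17:00-18:40.
Jamal ∩ Alice ∩ Tara ∩ Ugo: 10:40-15:25, 17:00-18:40.
The first common window of at least 45 minutes is 10:40-15:25, so the earliest start is 10:40.

10:40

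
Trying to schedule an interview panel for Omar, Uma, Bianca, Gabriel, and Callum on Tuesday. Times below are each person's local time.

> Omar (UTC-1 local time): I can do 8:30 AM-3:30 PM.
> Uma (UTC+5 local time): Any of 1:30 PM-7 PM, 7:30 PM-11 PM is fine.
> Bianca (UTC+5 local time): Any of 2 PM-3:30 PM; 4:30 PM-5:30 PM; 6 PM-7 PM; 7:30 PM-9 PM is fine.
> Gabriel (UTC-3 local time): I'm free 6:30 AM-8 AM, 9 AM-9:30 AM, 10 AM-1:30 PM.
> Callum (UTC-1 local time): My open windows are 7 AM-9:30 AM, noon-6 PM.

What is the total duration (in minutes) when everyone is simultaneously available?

Omar in UTC: 09:30-16:30 (add 1h to convert from UTC-1).
Uma in UTC: 08:30-14:00, 14:30-18:00 (subtract 5h to convert from UTC+5).
Bianca in UTC: 09:00-10:30, 11:30-12:30, 13:00-14:00, 14:30-16:00 (subtract 5h to convert from UTC+5).
Gabriel in UTC: 09:30-11:00, 12:00-12:30, 13:00-16:30 (add 3h to convert from UTC-3).
Callum in UTC: 08:00-10:30, 13:00-19:00 (add 1h to convert from UTC-1).
Omar ∩ Uma: 09:30-14:00, 14:30-16:30.
Omar ∩ Uma ∩ Bianca: 09:30-10:30, 11:30-12:30, 13:00-14:00, 14:30-16:00.
Omar ∩ Uma ∩ Bianca ∩ Gabriel: 09:30-10:30, 12:00-12:30, 13:00-14:00, 14:30-16:00.
Omar ∩ Uma ∩ Bianca ∩ Gabriel ∩ Callum: 09:30-10:30, 13:00-14:00, 14:30-16:00.
Summing the common windows: 60 + 60 + 90 = 210 minutes.

210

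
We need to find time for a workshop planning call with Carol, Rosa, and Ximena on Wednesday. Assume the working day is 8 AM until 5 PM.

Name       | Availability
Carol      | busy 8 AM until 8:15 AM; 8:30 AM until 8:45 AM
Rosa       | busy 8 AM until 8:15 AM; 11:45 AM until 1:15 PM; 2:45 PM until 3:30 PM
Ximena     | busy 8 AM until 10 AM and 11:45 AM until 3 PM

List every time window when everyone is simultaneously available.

10:00-11:45, 15:30-17:00

Carol free: 08:15-08:30, 08:45-17:00 (invert busy blocks within the working day).
Rosa free: 08:15-11:45, 13:15-14:45, 15:30-17:00 (invert busy blocks within the working day).
Ximena free: 10:00-11:45, 15:00-17:00 (invert busy blocks within the working day).
Carol ∩ Rosa: 08:15-08:30, 08:45-11:45, 13:15-14:45, 15:30-17:00.
Carol ∩ Rosa ∩ Ximena: 10:00-11:45, 15:30-17:00.
Those are the intersection windows.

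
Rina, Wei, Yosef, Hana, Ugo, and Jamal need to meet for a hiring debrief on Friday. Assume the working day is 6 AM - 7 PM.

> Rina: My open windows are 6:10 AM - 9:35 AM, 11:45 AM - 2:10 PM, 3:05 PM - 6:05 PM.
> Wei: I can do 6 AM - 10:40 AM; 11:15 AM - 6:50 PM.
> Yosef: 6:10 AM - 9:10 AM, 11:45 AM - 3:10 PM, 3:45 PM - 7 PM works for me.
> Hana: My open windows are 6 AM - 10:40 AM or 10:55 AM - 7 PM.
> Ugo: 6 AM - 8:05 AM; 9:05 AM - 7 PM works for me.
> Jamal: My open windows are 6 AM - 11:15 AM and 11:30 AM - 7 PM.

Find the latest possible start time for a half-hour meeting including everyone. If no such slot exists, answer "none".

17:35

Rina ∩ Wei: 06:10-09:35, 11:45-14:10, 15:05-18:05.
Rina ∩ Wei ∩ Yosef: 06:10-09:10, 11:45-14:10, 15:05-15:10, 15:45-18:05.
Rina ∩ Wei ∩ Yosef ∩ Hana: 06:10-09:10, 11:45-14:10, 15:05-15:10, 15:45-18:05.
Rina ∩ Wei ∩ Yosef ∩ Hana ∩ Ugo: 06:10-08:05, 09:05-09:10, 11:45-14:10, 15:05-15:10, 15:45-18:05.
Rina ∩ Wei ∩ Yosef ∩ Hana ∩ Ugo ∩ Jamal: 06:10-08:05, 09:05-09:10, 11:45-14:10, 15:05-15:10, 15:45-18:05.
So the common availability across everyone is 06:10-08:05, 09:05-09:10, 11:45-14:10, 15:05-15:10, 15:45-18:05.
The last common window of at least 30 minutes is 15:45-18:05; a 30-minute meeting can start as late as 17:35 and still end by 18:05.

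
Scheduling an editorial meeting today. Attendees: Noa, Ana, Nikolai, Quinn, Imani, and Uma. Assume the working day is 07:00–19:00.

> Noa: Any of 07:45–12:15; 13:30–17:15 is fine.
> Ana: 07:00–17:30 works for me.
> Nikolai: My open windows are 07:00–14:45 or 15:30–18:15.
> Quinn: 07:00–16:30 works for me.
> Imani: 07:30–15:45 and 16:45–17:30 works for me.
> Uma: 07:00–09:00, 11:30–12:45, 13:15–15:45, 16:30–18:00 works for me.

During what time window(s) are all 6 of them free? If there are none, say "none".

Noa ∩ Ana: 07:45-12:15, 13:30-17:15.
Noa ∩ Ana ∩ Nikolai: 07:45-12:15, 13:30-14:45, 15:30-17:15.
Noa ∩ Ana ∩ Nikolai ∩ Quinn: 07:45-12:15, 13:30-14:45, 15:30-16:30.
Noa ∩ Ana ∩ Nikolai ∩ Quinn ∩ Imani: 07:45-12:15, 13:30-14:45, 15:30-15:45.
Noa ∩ Ana ∩ Nikolai ∩ Quinn ∩ Imani ∩ Uma: 07:45-09:00, 11:30-12:15, 13:30-14:45, 15:30-15:45.

07:45-09:00, 11:30-12:15, 13:30-14:45, 15:30-15:45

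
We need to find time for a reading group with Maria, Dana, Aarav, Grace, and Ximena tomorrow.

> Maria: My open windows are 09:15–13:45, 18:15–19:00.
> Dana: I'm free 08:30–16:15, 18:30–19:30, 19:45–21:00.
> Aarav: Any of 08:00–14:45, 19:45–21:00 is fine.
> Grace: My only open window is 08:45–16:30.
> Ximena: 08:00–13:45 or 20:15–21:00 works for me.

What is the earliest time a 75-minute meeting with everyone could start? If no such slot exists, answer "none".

09:15

Maria ∩ Dana: 09:15-13:45, 18:30-19:00.
Maria ∩ Dana ∩ Aarav: 09:15-13:45.
Maria ∩ Dana ∩ Aarav ∩ Grace: 09:15-13:45.
Maria ∩ Dana ∩ Aarav ∩ Grace ∩ Ximena: 09:15-13:45.
The first common window of at least 75 minutes is 09:15-13:45, so the earliest start is 09:15.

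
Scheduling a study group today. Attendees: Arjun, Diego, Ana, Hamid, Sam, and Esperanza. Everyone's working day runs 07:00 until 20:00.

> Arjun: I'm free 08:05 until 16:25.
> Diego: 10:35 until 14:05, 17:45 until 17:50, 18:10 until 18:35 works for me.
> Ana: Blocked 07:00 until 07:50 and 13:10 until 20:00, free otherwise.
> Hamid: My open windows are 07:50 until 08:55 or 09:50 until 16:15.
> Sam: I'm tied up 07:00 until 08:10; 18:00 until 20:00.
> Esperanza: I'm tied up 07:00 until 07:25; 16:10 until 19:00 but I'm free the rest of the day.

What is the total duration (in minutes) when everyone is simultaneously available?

155

Arjun free: 08:05-16:25.
Diego free: 10:35-14:05, 17:45-17:50, 18:10-18:35.
Ana free: 07:50-13:10 (invert busy blocks within the working day).
Hamid free: 07:50-08:55, 09:50-16:15.
Sam free: 08:10-18:00 (invert busy blocks within the working day).
Esperanza free: 07:25-16:10, 19:00-20:00 (invert busy blocks within the working day).
Arjun ∩ Diego: 10:35-14:05.
Arjun ∩ Diego ∩ Ana: 10:35-13:10.
Arjun ∩ Diego ∩ Ana ∩ Hamid: 10:35-13:10.
Arjun ∩ Diego ∩ Ana ∩ Hamid ∩ Sam: 10:35-13:10.
Arjun ∩ Diego ∩ Ana ∩ Hamid ∩ Sam ∩ Esperanza: 10:35-13:10.
That's a single block of 155 minutes.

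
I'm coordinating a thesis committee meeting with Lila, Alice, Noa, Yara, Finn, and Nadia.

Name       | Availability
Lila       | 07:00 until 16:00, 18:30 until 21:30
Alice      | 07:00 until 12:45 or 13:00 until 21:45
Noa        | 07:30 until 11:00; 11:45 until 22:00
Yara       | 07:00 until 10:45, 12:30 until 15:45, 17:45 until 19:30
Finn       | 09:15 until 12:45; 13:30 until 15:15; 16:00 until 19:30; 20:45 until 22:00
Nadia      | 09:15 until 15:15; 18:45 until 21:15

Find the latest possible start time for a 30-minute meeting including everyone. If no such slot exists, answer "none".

19:00

Lila ∩ Alice: 07:00-12:45, 13:00-16:00, 18:30-21:30.
Lila ∩ Alice ∩ Noa: 07:30-11:00, 11:45-12:45, 13:00-16:00, 18:30-21:30.
Lila ∩ Alice ∩ Noa ∩ Yara: 07:30-10:45, 12:30-12:45, 13:00-15:45, 18:30-19:30.
Lila ∩ Alice ∩ Noa ∩ Yara ∩ Finn: 09:15-10:45, 12:30-12:45, 13:30-15:15, 18:30-19:30.
Lila ∩ Alice ∩ Noa ∩ Yara ∩ Finn ∩ Nadia: 09:15-10:45, 12:30-12:45, 13:30-15:15, 18:45-19:30.
Those are the intersection windows.
The last common window of at least 30 minutes is 18:45-19:30; a 30-minute meeting can start as late as 19:00 and still end by 19:30.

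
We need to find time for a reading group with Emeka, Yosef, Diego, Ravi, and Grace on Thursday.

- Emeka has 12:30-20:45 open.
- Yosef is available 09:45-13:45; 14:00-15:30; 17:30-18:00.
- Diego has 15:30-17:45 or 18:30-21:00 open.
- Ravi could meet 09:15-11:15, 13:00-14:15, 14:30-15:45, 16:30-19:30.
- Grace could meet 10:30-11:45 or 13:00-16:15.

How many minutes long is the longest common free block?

Emeka ∩ Yosef: 12:30-13:45, 14:00-15:30, 17:30-18:00.
Emeka ∩ Yosef ∩ Diego: 17:30-17:45.
Emeka ∩ Yosef ∩ Diego ∩ Ravi: 17:30-17:45.
Emeka ∩ Yosef ∩ Diego ∩ Ravi ∩ Grace: ∅.
There is no time when everyone is free.
No common window exists, so the longest block is 0 minutes.

0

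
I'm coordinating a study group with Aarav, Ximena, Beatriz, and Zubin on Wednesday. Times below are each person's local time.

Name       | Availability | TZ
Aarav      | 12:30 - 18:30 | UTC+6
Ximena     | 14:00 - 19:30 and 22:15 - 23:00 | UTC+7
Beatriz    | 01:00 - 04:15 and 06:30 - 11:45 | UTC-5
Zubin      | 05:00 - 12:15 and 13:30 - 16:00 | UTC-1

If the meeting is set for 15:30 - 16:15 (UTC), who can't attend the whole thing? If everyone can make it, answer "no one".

Aarav, Ximena

Aarav in UTC: 06:30-12:30 (subtract 6h to convert from UTC+6).
Ximena in UTC: 07:00-12:30, 15:15-16:00 (subtract 7h to convert from UTC+7).
Beatriz in UTC: 06:00-09:15, 11:30-16:45 (add 5h to convert from UTC-5).
Zubin in UTC: 06:00-13:15, 14:30-17:00 (add 1h to convert from UTC-1).
Aarav: not fully free for 15:30-16:15. Ximena: not fully free for 15:30-16:15. Beatriz: free for 15:30-16:15. Zubin: free for 15:30-16:15.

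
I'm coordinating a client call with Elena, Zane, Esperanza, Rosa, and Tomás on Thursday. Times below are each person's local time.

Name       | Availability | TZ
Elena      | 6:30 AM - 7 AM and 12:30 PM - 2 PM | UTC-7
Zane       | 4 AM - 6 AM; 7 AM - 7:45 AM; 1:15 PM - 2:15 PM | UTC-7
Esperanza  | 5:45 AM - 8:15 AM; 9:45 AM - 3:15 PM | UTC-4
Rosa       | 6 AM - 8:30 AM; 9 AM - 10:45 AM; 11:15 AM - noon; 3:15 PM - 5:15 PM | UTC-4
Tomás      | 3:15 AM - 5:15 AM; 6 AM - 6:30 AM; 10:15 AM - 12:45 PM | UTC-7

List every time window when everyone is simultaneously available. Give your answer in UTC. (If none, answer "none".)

none

Elena in UTC: 13:30-14:00, 19:30-21:00 (add 7h to convert from UTC-7).
Zane in UTC: 11:00-13:00, 14:00-14:45, 20:15-21:15 (add 7h to convert from UTC-7).
Esperanza in UTC: 09:45-12:15, 13:45-19:15 (add 4h to convert from UTC-4).
Rosa in UTC: 10:00-12:30, 13:00-14:45, 15:15-16:00, 19:15-21:15 (add 4h to convert from UTC-4).
Tomás in UTC: 10:15-12:15, 13:00-13:30, 17:15-19:45 (add 7h to convert from UTC-7).
Elena ∩ Zane: 20:15-21:00.
Elena ∩ Zane ∩ Esperanza: ∅.
Elena ∩ Zane ∩ Esperanza ∩ Rosa: ∅.
Elena ∩ Zane ∩ Esperanza ∩ Rosa ∩ Tomás: ∅.
There is no time when everyone is free.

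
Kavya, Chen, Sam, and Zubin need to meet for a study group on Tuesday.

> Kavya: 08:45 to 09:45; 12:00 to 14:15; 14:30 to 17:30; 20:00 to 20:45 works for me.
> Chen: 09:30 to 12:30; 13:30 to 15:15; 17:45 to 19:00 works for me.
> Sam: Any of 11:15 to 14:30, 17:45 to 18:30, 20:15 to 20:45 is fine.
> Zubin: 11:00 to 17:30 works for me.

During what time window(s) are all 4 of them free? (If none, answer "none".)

12:00-12:30, 13:30-14:15

Kavya ∩ Chen: 09:30-09:45, 12:00-12:30, 13:30-14:15, 14:30-15:15.
Kavya ∩ Chen ∩ Sam: 12:00-12:30, 13:30-14:15.
Kavya ∩ Chen ∩ Sam ∩ Zubin: 12:00-12:30, 13:30-14:15.
So the common availability across everyone is 12:00-12:30, 13:30-14:15.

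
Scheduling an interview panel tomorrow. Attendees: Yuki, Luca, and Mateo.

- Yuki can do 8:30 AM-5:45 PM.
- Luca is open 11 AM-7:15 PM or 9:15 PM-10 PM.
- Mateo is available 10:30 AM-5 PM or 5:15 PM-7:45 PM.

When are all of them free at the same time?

Yuki ∩ Luca: 11:00-17:45.
Yuki ∩ Luca ∩ Mateo: 11:00-17:00, 17:15-17:45.

11:00-17:00, 17:15-17:45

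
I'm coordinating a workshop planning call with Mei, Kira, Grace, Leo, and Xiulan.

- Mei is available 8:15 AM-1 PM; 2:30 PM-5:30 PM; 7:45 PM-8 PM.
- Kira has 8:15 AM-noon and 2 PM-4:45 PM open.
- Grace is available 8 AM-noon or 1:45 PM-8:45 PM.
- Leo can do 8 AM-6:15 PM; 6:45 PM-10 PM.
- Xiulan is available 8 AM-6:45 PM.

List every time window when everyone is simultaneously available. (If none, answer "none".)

08:15-12:00, 14:30-16:45

Mei ∩ Kira: 08:15-12:00, 14:30-16:45.
Mei ∩ Kira ∩ Grace: 08:15-12:00, 14:30-16:45.
Mei ∩ Kira ∩ Grace ∩ Leo: 08:15-12:00, 14:30-16:45.
Mei ∩ Kira ∩ Grace ∩ Leo ∩ Xiulan: 08:15-12:00, 14:30-16:45.
So the common availability across everyone is 08:15-12:00, 14:30-16:45.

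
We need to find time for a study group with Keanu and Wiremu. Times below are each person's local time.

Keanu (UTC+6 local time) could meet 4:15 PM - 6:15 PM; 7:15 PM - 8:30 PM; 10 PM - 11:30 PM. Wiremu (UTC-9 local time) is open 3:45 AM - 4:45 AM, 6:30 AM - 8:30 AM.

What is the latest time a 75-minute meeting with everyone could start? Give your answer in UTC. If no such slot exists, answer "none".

16:15

Keanu in UTC: 10:15-12:15, 13:15-14:30, 16:00-17:30 (subtract 6h to convert from UTC+6).
Wiremu in UTC: 12:45-13:45, 15:30-17:30 (add 9h to convert from UTC-9).
Keanu ∩ Wiremu: 13:15-13:45, 16:00-17:30.
Those are the intersection windows.
The last common window of at least 75 minutes is 16:00-17:30; a 75-minute meeting can start as late as 16:15 and still end by 17:30.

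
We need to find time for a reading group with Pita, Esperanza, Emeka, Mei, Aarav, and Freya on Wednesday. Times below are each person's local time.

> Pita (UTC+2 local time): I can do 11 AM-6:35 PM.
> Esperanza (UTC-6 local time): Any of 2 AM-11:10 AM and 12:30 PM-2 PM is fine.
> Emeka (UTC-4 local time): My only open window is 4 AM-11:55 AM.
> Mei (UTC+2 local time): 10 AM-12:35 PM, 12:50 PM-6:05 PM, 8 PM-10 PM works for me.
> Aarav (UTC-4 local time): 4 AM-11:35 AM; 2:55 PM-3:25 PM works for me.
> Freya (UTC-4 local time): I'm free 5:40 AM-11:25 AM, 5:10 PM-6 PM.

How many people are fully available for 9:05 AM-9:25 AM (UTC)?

Pita in UTC: 09:00-16:35 (subtract 2h to convert from UTC+2).
Esperanza in UTC: 08:00-17:10, 18:30-20:00 (add 6h to convert from UTC-6).
Emeka in UTC: 08:00-15:55 (add 4h to convert from UTC-4).
Mei in UTC: 08:00-10:35, 10:50-16:05, 18:00-20:00 (subtract 2h to convert from UTC+2).
Aarav in UTC: 08:00-15:35, 18:55-19:25 (add 4h to convert from UTC-4).
Freya in UTC: 09:40-15:25, 21:10-22:00 (add 4h to convert from UTC-4).
Pita, Esperanza, Emeka, Mei, and Aarav can make the full 09:05-09:25 slot — that's 5.

5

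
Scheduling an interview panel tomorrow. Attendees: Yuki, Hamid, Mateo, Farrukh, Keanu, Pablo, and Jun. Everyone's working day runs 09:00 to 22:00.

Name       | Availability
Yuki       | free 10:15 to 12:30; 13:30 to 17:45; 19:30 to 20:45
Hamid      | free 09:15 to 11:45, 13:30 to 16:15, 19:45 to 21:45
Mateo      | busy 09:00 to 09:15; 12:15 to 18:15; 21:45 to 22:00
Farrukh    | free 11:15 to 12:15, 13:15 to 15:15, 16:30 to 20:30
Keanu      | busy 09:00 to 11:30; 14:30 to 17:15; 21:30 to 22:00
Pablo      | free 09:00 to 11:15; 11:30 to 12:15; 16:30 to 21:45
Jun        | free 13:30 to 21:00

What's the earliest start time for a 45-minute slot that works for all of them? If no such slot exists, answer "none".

Yuki free: 10:15-12:30, 13:30-17:45, 19:30-20:45.
Hamid free: 09:15-11:45, 13:30-16:15, 19:45-21:45.
Mateo free: 09:15-12:15, 18:15-21:45 (invert busy blocks within the working day).
Farrukh free: 11:15-12:15, 13:15-15:15, 16:30-20:30.
Keanu free: 11:30-14:30, 17:15-21:30 (invert busy blocks within the working day).
Pablo free: 09:00-11:15, 11:30-12:15, 16:30-21:45.
Jun free: 13:30-21:00.
Yuki ∩ Hamid: 10:15-11:45, 13:30-16:15, 19:45-20:45.
Yuki ∩ Hamid ∩ Mateo: 10:15-11:45, 19:45-20:45.
Yuki ∩ Hamid ∩ Mateo ∩ Farrukh: 11:15-11:45, 19:45-20:30.
Yuki ∩ Hamid ∩ Mateo ∩ Farrukh ∩ Keanu: 11:30-11:45, 19:45-20:30.
Yuki ∩ Hamid ∩ Mateo ∩ Farrukh ∩ Keanu ∩ Pablo: 11:30-11:45, 19:45-20:30.
Yuki ∩ Hamid ∩ Mateo ∩ Farrukh ∩ Keanu ∩ Pablo ∩ Jun: 19:45-20:30.
The first common window of at least 45 minutes is 19:45-20:30, so the earliest start is 19:45.

19:45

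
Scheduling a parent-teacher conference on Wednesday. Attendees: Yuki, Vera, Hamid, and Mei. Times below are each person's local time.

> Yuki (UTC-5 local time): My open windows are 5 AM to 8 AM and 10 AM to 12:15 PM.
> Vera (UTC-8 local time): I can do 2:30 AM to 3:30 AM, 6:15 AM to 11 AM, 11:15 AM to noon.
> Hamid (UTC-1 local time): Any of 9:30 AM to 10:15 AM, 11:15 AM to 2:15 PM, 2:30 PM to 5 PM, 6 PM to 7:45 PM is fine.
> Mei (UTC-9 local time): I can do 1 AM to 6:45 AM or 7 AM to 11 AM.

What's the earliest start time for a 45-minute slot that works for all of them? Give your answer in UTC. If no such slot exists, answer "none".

10:30

Yuki in UTC: 10:00-13:00, 15:00-17:15 (add 5h to convert from UTC-5).
Vera in UTC: 10:30-11:30, 14:15-19:00, 19:15-20:00 (add 8h to convert from UTC-8).
Hamid in UTC: 10:30-11:15, 12:15-15:15, 15:30-18:00, 19:00-20:45 (add 1h to convert from UTC-1).
Mei in UTC: 10:00-15:45, 16:00-20:00 (add 9h to convert from UTC-9).
Yuki ∩ Vera: 10:30-11:30, 15:00-17:15.
Yuki ∩ Vera ∩ Hamid: 10:30-11:15, 15:00-15:15, 15:30-17:15.
Yuki ∩ Vera ∩ Hamid ∩ Mei: 10:30-11:15, 15:00-15:15, 15:30-15:45, 16:00-17:15.
Those are the intersection windows.
The first common window of at least 45 minutes is 10:30-11:15, so the earliest start is 10:30.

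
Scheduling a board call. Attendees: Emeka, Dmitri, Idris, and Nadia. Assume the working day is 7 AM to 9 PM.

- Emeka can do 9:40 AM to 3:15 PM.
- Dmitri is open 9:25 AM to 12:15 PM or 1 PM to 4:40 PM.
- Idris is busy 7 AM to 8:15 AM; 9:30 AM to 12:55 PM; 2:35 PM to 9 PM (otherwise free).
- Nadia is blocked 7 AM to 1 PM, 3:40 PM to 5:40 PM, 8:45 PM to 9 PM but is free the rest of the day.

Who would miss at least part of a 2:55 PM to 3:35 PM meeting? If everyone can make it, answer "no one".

Emeka free: 09:40-15:15.
Dmitri free: 09:25-12:15, 13:00-16:40.
Idris free: 08:15-09:30, 12:55-14:35 (invert busy blocks within the working day).
Nadia free: 13:00-15:40, 17:40-20:45 (invert busy blocks within the working day).
Emeka: not fully free for 14:55-15:35. Dmitri: free for 14:55-15:35. Idris: not fully free for 14:55-15:35. Nadia: free for 14:55-15:35.

Emeka, Idris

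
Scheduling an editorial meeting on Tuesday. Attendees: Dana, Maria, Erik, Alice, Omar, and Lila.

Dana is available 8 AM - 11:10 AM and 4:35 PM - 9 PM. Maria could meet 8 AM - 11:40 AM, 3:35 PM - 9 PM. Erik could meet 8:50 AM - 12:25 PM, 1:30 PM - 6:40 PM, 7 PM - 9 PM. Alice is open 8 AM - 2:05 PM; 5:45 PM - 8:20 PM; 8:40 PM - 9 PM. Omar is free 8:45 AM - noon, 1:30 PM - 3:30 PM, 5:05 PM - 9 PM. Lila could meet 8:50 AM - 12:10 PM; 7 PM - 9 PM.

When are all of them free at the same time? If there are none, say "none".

08:50-11:10, 19:00-20:20, 20:40-21:00

Dana ∩ Maria: 08:00-11:10, 16:35-21:00.
Dana ∩ Maria ∩ Erik: 08:50-11:10, 16:35-18:40, 19:00-21:00.
Dana ∩ Maria ∩ Erik ∩ Alice: 08:50-11:10, 17:45-18:40, 19:00-20:20, 20:40-21:00.
Dana ∩ Maria ∩ Erik ∩ Alice ∩ Omar: 08:50-11:10, 17:45-18:40, 19:00-20:20, 20:40-21:00.
Dana ∩ Maria ∩ Erik ∩ Alice ∩ Omar ∩ Lila: 08:50-11:10, 19:00-20:20, 20:40-21:00.
Those are the intersection windows.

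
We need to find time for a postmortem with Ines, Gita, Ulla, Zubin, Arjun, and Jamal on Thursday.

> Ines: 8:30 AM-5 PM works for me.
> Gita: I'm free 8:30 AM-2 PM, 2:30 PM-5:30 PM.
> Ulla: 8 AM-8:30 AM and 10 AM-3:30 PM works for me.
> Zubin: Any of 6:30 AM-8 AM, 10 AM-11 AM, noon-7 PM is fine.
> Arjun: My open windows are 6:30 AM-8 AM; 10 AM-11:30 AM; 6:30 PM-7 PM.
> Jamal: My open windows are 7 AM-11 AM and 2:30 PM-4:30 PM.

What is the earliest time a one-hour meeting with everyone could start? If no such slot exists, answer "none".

Ines ∩ Gita: 08:30-14:00, 14:30-17:00.
Ines ∩ Gita ∩ Ulla: 10:00-14:00, 14:30-15:30.
Ines ∩ Gita ∩ Ulla ∩ Zubin: 10:00-11:00, 12:00-14:00, 14:30-15:30.
Ines ∩ Gita ∩ Ulla ∩ Zubin ∩ Arjun: 10:00-11:00.
Ines ∩ Gita ∩ Ulla ∩ Zubin ∩ Arjun ∩ Jamal: 10:00-11:00.
The first common window of at least 60 minutes is 10:00-11:00, so the earliest start is 10:00.

10:00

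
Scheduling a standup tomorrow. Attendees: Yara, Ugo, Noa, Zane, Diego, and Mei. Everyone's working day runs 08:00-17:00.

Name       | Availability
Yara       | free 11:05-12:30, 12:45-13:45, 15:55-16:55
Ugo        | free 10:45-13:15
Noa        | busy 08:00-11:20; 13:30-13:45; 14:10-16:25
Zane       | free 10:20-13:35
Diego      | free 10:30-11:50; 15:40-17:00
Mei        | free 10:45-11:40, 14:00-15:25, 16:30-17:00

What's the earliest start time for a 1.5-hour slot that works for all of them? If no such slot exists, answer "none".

none

Yara free: 11:05-12:30, 12:45-13:45, 15:55-16:55.
Ugo free: 10:45-13:15.
Noa free: 11:20-13:30, 13:45-14:10, 16:25-17:00 (invert busy blocks within the working day).
Zane free: 10:20-13:35.
Diego free: 10:30-11:50, 15:40-17:00.
Mei free: 10:45-11:40, 14:00-15:25, 16:30-17:00.
Yara ∩ Ugo: 11:05-12:30, 12:45-13:15.
Yara ∩ Ugo ∩ Noa: 11:20-12:30, 12:45-13:15.
Yara ∩ Ugo ∩ Noa ∩ Zane: 11:20-12:30, 12:45-13:15.
Yara ∩ Ugo ∩ Noa ∩ Zane ∩ Diego: 11:20-11:50.
Yara ∩ Ugo ∩ Noa ∩ Zane ∩ Diego ∩ Mei: 11:20-11:40.
No common window is at least 90 minutes long.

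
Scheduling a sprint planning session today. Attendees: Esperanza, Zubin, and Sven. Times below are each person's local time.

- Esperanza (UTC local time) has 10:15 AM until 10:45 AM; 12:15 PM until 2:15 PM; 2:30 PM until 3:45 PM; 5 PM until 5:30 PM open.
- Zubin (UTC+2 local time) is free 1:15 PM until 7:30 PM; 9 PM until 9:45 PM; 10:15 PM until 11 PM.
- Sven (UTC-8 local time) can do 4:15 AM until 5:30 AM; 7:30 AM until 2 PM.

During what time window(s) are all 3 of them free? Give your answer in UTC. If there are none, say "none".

12:15-13:30, 15:30-15:45, 17:00-17:30

Esperanza in UTC: 10:15-10:45, 12:15-14:15, 14:30-15:45, 17:00-17:30.
Zubin in UTC: 11:15-17:30, 19:00-19:45, 20:15-21:00 (subtract 2h to convert from UTC+2).
Sven in UTC: 12:15-13:30, 15:30-22:00 (add 8h to convert from UTC-8).
Esperanza ∩ Zubin: 12:15-14:15, 14:30-15:45, 17:00-17:30.
Esperanza ∩ Zubin ∩ Sven: 12:15-13:30, 15:30-15:45, 17:00-17:30.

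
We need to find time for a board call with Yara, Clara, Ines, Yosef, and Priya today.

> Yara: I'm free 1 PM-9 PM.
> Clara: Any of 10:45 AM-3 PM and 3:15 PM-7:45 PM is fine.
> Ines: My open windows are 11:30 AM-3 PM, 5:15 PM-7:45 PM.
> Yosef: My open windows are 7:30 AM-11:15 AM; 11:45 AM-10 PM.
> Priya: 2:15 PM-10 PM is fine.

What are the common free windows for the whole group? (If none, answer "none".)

Yara ∩ Clara: 13:00-15:00, 15:15-19:45.
Yara ∩ Clara ∩ Ines: 13:00-15:00, 17:15-19:45.
Yara ∩ Clara ∩ Ines ∩ Yosef: 13:00-15:00, 17:15-19:45.
Yara ∩ Clara ∩ Ines ∩ Yosef ∩ Priya: 14:15-15:00, 17:15-19:45.

14:15-15:00, 17:15-19:45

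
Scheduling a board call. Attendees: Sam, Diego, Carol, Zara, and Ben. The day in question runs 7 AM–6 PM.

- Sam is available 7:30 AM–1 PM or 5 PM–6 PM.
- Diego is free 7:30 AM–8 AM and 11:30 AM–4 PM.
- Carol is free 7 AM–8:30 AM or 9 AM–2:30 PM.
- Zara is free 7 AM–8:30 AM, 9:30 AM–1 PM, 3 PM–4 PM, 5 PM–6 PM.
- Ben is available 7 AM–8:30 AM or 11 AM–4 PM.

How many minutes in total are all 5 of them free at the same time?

120

Sam ∩ Diego: 07:30-08:00, 11:30-13:00.
Sam ∩ Diego ∩ Carol: 07:30-08:00, 11:30-13:00.
Sam ∩ Diego ∩ Carol ∩ Zara: 07:30-08:00, 11:30-13:00.
Sam ∩ Diego ∩ Carol ∩ Zara ∩ Ben: 07:30-08:00, 11:30-13:00.
So the common availability across everyone is 07:30-08:00, 11:30-13:00.
Summing the common windows: 30 + 90 = 120 minutes.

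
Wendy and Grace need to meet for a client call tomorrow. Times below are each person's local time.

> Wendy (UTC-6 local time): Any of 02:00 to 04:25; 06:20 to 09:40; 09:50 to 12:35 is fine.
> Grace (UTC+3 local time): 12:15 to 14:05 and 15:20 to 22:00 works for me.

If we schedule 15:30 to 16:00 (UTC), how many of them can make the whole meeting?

1

Wendy in UTC: 08:00-10:25, 12:20-15:40, 15:50-18:35 (add 6h to convert from UTC-6).
Grace in UTC: 09:15-11:05, 12:20-19:00 (subtract 3h to convert from UTC+3).
Grace can make the full 15:30-16:00 slot — that's 1.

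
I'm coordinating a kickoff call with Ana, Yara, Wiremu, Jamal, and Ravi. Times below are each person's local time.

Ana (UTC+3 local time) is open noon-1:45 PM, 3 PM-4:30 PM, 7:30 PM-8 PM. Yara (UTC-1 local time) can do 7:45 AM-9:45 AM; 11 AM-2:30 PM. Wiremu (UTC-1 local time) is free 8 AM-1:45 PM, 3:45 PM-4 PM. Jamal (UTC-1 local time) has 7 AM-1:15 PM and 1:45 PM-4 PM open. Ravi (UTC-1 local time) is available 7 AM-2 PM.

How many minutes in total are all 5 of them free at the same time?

195

Ana in UTC: 09:00-10:45, 12:00-13:30, 16:30-17:00 (subtract 3h to convert from UTC+3).
Yara in UTC: 08:45-10:45, 12:00-15:30 (add 1h to convert from UTC-1).
Wiremu in UTC: 09:00-14:45, 16:45-17:00 (add 1h to convert from UTC-1).
Jamal in UTC: 08:00-14:15, 14:45-17:00 (add 1h to convert from UTC-1).
Ravi in UTC: 08:00-15:00 (add 1h to convert from UTC-1).
Ana ∩ Yara: 09:00-10:45, 12:00-13:30.
Ana ∩ Yara ∩ Wiremu: 09:00-10:45, 12:00-13:30.
Ana ∩ Yara ∩ Wiremu ∩ Jamal: 09:00-10:45, 12:00-13:30.
Ana ∩ Yara ∩ Wiremu ∩ Jamal ∩ Ravi: 09:00-10:45, 12:00-13:30.
Summing the common windows: 105 + 90 = 195 minutes.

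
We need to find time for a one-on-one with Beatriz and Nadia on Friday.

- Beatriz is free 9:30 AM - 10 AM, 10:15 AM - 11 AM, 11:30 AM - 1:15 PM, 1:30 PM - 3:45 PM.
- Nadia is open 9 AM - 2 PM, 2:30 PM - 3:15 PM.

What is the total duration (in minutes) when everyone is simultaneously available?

Beatriz ∩ Nadia: 09:30-10:00, 10:15-11:00, 11:30-13:15, 13:30-14:00, 14:30-15:15.
Those are the intersection windows.
Summing the common windows: 30 + 45 + 105 + 30 + 45 = 255 minutes.

255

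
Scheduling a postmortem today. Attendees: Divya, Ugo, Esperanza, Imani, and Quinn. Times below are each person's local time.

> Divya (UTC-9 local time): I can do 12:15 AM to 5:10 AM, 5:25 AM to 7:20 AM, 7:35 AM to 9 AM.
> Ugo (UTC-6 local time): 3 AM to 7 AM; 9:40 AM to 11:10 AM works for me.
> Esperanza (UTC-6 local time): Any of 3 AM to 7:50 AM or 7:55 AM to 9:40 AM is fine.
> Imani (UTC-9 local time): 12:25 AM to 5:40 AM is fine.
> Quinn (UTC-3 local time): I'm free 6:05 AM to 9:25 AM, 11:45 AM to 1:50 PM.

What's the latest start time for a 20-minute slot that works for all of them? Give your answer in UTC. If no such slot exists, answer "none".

Divya in UTC: 09:15-14:10, 14:25-16:20, 16:35-18:00 (add 9h to convert from UTC-9).
Ugo in UTC: 09:00-13:00, 15:40-17:10 (add 6h to convert from UTC-6).
Esperanza in UTC: 09:00-13:50, 13:55-15:40 (add 6h to convert from UTC-6).
Imani in UTC: 09:25-14:40 (add 9h to convert from UTC-9).
Quinn in UTC: 09:05-12:25, 14:45-16:50 (add 3h to convert from UTC-3).
Divya ∩ Ugo: 09:15-13:00, 15:40-16:20, 16:35-17:10.
Divya ∩ Ugo ∩ Esperanza: 09:15-13:00.
Divya ∩ Ugo ∩ Esperanza ∩ Imani: 09:25-13:00.
Divya ∩ Ugo ∩ Esperanza ∩ Imani ∩ Quinn: 09:25-12:25.
The last common window of at least 20 minutes is 09:25-12:25; a 20-minute meeting can start as late as 12:05 and still end by 12:25.

12:05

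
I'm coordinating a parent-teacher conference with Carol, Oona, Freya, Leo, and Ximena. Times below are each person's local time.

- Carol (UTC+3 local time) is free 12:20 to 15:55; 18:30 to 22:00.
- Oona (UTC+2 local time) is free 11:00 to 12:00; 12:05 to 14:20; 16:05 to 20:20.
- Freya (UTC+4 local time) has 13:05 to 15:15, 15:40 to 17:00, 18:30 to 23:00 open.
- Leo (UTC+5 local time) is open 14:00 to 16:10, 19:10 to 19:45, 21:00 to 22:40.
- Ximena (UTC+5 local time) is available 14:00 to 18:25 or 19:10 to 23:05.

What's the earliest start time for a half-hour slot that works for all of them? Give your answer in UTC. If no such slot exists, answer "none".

09:20

Carol in UTC: 09:20-12:55, 15:30-19:00 (subtract 3h to convert from UTC+3).
Oona in UTC: 09:00-10:00, 10:05-12:20, 14:05-18:20 (subtract 2h to convert from UTC+2).
Freya in UTC: 09:05-11:15, 11:40-13:00, 14:30-19:00 (subtract 4h to convert from UTC+4).
Leo in UTC: 09:00-11:10, 14:10-14:45, 16:00-17:40 (subtract 5h to convert from UTC+5).
Ximena in UTC: 09:00-13:25, 14:10-18:05 (subtract 5h to convert from UTC+5).
Carol ∩ Oona: 09:20-10:00, 10:05-12:20, 15:30-18:20.
Carol ∩ Oona ∩ Freya: 09:20-10:00, 10:05-11:15, 11:40-12:20, 15:30-18:20.
Carol ∩ Oona ∩ Freya ∩ Leo: 09:20-10:00, 10:05-11:10, 16:00-17:40.
Carol ∩ Oona ∩ Freya ∩ Leo ∩ Ximena: 09:20-10:00, 10:05-11:10, 16:00-17:40.
So the common availability across everyone is 09:20-10:00, 10:05-11:10, 16:00-17:40.
The first common window of at least 30 minutes is 09:20-10:00, so the earliest start is 09:20.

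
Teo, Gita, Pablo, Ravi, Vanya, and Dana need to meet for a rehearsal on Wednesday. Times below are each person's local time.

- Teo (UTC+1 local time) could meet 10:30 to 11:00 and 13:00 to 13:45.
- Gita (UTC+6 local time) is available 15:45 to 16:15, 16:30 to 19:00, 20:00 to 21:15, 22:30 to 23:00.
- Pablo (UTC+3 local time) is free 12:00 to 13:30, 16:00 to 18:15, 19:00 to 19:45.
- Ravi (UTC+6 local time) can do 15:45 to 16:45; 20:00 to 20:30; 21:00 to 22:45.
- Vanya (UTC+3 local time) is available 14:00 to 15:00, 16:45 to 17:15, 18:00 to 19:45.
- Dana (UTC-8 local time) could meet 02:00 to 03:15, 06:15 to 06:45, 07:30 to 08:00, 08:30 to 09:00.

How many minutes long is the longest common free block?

0

Teo in UTC: 09:30-10:00, 12:00-12:45 (subtract 1h to convert from UTC+1).
Gita in UTC: 09:45-10:15, 10:30-13:00, 14:00-15:15, 16:30-17:00 (subtract 6h to convert from UTC+6).
Pablo in UTC: 09:00-10:30, 13:00-15:15, 16:00-16:45 (subtract 3h to convert from UTC+3).
Ravi in UTC: 09:45-10:45, 14:00-14:30, 15:00-16:45 (subtract 6h to convert from UTC+6).
Vanya in UTC: 11:00-12:00, 13:45-14:15, 15:00-16:45 (subtract 3h to convert from UTC+3).
Dana in UTC: 10:00-11:15, 14:15-14:45, 15:30-16:00, 16:30-17:00 (add 8h to convert from UTC-8).
Teo ∩ Gita: 09:45-10:00, 12:00-12:45.
Teo ∩ Gita ∩ Pablo: 09:45-10:00.
Teo ∩ Gita ∩ Pablo ∩ Ravi: 09:45-10:00.
Teo ∩ Gita ∩ Pablo ∩ Ravi ∩ Vanya: ∅.
Teo ∩ Gita ∩ Pablo ∩ Ravi ∩ Vanya ∩ Dana: ∅.
There is no time when everyone is free.
No common window exists, so the longest block is 0 minutes.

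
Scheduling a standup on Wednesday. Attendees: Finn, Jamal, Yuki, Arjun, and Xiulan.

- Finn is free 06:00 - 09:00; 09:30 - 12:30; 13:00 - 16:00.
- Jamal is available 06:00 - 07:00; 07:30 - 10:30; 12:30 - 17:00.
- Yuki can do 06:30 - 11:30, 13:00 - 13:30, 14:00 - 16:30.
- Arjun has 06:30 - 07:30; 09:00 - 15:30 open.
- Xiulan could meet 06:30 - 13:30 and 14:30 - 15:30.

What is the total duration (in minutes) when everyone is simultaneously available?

Finn ∩ Jamal: 06:00-07:00, 07:30-09:00, 09:30-10:30, 13:00-16:00.
Finn ∩ Jamal ∩ Yuki: 06:30-07:00, 07:30-09:00, 09:30-10:30, 13:00-13:30, 14:00-16:00.
Finn ∩ Jamal ∩ Yuki ∩ Arjun: 06:30-07:00, 09:30-10:30, 13:00-13:30, 14:00-15:30.
Finn ∩ Jamal ∩ Yuki ∩ Arjun ∩ Xiulan: 06:30-07:00, 09:30-10:30, 13:00-13:30, 14:30-15:30.
Summing the common windows: 30 + 60 + 30 + 60 = 180 minutes.

180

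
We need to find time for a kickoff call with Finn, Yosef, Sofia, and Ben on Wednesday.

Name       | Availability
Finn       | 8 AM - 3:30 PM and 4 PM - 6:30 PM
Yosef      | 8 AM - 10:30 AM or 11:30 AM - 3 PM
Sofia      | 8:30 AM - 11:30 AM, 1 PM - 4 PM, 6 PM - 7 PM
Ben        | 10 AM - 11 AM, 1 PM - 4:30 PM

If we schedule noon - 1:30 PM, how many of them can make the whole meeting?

Finn and Yosef can make the full 12:00-13:30 slot — that's 2.

2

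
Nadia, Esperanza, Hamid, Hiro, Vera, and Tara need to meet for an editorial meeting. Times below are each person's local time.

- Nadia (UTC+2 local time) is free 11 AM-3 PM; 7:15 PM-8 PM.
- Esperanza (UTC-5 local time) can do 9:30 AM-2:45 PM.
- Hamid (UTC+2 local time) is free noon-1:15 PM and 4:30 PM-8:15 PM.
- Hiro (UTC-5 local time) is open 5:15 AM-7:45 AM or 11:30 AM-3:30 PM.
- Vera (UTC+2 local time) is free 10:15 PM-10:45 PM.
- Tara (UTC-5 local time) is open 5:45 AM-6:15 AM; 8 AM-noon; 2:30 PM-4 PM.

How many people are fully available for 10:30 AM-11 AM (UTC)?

Nadia in UTC: 09:00-13:00, 17:15-18:00 (subtract 2h to convert from UTC+2).
Esperanza in UTC: 14:30-19:45 (add 5h to convert from UTC-5).
Hamid in UTC: 10:00-11:15, 14:30-18:15 (subtract 2h to convert from UTC+2).
Hiro in UTC: 10:15-12:45, 16:30-20:30 (add 5h to convert from UTC-5).
Vera in UTC: 20:15-20:45 (subtract 2h to convert from UTC+2).
Tara in UTC: 10:45-11:15, 13:00-17:00, 19:30-21:00 (add 5h to convert from UTC-5).
Nadia, Hamid, and Hiro can make the full 10:30-11:00 slot — that's 3.

3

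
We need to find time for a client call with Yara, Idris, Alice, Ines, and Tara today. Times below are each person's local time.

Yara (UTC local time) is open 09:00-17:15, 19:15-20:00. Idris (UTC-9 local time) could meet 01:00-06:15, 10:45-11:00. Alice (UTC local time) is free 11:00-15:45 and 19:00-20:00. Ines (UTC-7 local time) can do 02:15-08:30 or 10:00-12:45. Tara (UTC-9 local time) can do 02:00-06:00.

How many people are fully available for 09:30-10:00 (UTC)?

2

Yara in UTC: 09:00-17:15, 19:15-20:00.
Idris in UTC: 10:00-15:15, 19:45-20:00 (add 9h to convert from UTC-9).
Alice in UTC: 11:00-15:45, 19:00-20:00.
Ines in UTC: 09:15-15:30, 17:00-19:45 (add 7h to convert from UTC-7).
Tara in UTC: 11:00-15:00 (add 9h to convert from UTC-9).
Yara and Ines can make the full 09:30-10:00 slot — that's 2.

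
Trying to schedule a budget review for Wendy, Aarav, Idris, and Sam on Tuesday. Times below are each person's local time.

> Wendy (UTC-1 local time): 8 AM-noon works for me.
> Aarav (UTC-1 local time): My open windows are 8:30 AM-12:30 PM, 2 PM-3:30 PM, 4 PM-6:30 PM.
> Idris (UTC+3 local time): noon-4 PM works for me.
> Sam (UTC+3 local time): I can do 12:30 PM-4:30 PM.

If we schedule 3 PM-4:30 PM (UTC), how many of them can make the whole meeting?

Wendy in UTC: 09:00-13:00 (add 1h to convert from UTC-1).
Aarav in UTC: 09:30-13:30, 15:00-16:30, 17:00-19:30 (add 1h to convert from UTC-1).
Idris in UTC: 09:00-13:00 (subtract 3h to convert from UTC+3).
Sam in UTC: 09:30-13:30 (subtract 3h to convert from UTC+3).
Aarav can make the full 15:00-16:30 slot — that's 1.

1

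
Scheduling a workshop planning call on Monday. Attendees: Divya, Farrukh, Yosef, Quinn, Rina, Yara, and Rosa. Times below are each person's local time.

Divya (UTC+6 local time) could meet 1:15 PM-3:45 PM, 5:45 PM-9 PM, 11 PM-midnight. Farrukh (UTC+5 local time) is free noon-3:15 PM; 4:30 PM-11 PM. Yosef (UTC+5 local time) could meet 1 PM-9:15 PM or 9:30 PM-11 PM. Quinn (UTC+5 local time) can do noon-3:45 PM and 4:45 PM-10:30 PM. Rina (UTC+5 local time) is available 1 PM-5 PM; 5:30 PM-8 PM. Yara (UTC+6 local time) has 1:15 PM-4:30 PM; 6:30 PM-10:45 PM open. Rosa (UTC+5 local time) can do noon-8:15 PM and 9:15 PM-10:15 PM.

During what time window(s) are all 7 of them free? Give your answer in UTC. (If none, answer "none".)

08:00-09:45, 12:30-15:00

Divya in UTC: 07:15-09:45, 11:45-15:00, 17:00-18:00 (subtract 6h to convert from UTC+6).
Farrukh in UTC: 07:00-10:15, 11:30-18:00 (subtract 5h to convert from UTC+5).
Yosef in UTC: 08:00-16:15, 16:30-18:00 (subtract 5h to convert from UTC+5).
Quinn in UTC: 07:00-10:45, 11:45-17:30 (subtract 5h to convert from UTC+5).
Rina in UTC: 08:00-12:00, 12:30-15:00 (subtract 5h to convert from UTC+5).
Yara in UTC: 07:15-10:30, 12:30-16:45 (subtract 6h to convert from UTC+6).
Rosa in UTC: 07:00-15:15, 16:15-17:15 (subtract 5h to convert from UTC+5).
Divya ∩ Farrukh: 07:15-09:45, 11:45-15:00, 17:00-18:00.
Divya ∩ Farrukh ∩ Yosef: 08:00-09:45, 11:45-15:00, 17:00-18:00.
Divya ∩ Farrukh ∩ Yosef ∩ Quinn: 08:00-09:45, 11:45-15:00, 17:00-17:30.
Divya ∩ Farrukh ∩ Yosef ∩ Quinn ∩ Rina: 08:00-09:45, 11:45-12:00, 12:30-15:00.
Divya ∩ Farrukh ∩ Yosef ∩ Quinn ∩ Rina ∩ Yara: 08:00-09:45, 12:30-15:00.
Divya ∩ Farrukh ∩ Yosef ∩ Quinn ∩ Rina ∩ Yara ∩ Rosa: 08:00-09:45, 12:30-15:00.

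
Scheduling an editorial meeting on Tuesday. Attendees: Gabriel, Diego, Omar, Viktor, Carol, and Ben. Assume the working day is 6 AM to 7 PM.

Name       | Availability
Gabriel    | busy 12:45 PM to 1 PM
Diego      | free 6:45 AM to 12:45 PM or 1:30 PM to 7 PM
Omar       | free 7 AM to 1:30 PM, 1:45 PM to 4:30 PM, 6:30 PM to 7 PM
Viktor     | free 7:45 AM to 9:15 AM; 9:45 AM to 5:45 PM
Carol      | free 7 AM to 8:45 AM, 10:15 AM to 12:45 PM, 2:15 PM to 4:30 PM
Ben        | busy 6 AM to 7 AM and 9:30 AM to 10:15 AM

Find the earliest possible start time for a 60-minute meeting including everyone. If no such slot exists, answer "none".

07:45

Gabriel free: 06:00-12:45, 13:00-19:00 (invert busy blocks within the working day).
Diego free: 06:45-12:45, 13:30-19:00.
Omar free: 07:00-13:30, 13:45-16:30, 18:30-19:00.
Viktor free: 07:45-09:15, 09:45-17:45.
Carol free: 07:00-08:45, 10:15-12:45, 14:15-16:30.
Ben free: 07:00-09:30, 10:15-19:00 (invert busy blocks within the working day).
Gabriel ∩ Diego: 06:45-12:45, 13:30-19:00.
Gabriel ∩ Diego ∩ Omar: 07:00-12:45, 13:45-16:30, 18:30-19:00.
Gabriel ∩ Diego ∩ Omar ∩ Viktor: 07:45-09:15, 09:45-12:45, 13:45-16:30.
Gabriel ∩ Diego ∩ Omar ∩ Viktor ∩ Carol: 07:45-08:45, 10:15-12:45, 14:15-16:30.
Gabriel ∩ Diego ∩ Omar ∩ Viktor ∩ Carol ∩ Ben: 07:45-08:45, 10:15-12:45, 14:15-16:30.
Those are the intersection windows.
The first common window of at least 60 minutes is 07:45-08:45, so the earliest start is 07:45.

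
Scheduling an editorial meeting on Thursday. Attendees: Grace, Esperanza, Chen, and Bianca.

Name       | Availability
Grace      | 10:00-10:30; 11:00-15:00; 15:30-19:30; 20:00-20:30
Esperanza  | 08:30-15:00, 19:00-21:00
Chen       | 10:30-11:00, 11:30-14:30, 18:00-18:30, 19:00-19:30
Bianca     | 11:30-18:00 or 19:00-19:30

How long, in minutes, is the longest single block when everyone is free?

Grace ∩ Esperanza: 10:00-10:30, 11:00-15:00, 19:00-19:30, 20:00-20:30.
Grace ∩ Esperanza ∩ Chen: 11:30-14:30, 19:00-19:30.
Grace ∩ Esperanza ∩ Chen ∩ Bianca: 11:30-14:30, 19:00-19:30.
The longest is 11:30-14:30 at 180 minutes.

180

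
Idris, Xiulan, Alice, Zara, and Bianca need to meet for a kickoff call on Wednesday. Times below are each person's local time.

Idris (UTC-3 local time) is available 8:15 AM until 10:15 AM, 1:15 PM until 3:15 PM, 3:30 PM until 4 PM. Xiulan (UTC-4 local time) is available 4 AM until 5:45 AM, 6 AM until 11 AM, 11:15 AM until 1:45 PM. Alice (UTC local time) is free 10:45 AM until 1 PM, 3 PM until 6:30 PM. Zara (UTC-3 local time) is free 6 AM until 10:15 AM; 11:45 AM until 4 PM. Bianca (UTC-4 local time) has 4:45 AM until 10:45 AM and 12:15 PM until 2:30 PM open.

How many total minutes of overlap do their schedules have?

195

Idris in UTC: 11:15-13:15, 16:15-18:15, 18:30-19:00 (add 3h to convert from UTC-3).
Xiulan in UTC: 08:00-09:45, 10:00-15:00, 15:15-17:45 (add 4h to convert from UTC-4).
Alice in UTC: 10:45-13:00, 15:00-18:30.
Zara in UTC: 09:00-13:15, 14:45-19:00 (add 3h to convert from UTC-3).
Bianca in UTC: 08:45-14:45, 16:15-18:30 (add 4h to convert from UTC-4).
Idris ∩ Xiulan: 11:15-13:15, 16:15-17:45.
Idris ∩ Xiulan ∩ Alice: 11:15-13:00, 16:15-17:45.
Idris ∩ Xiulan ∩ Alice ∩ Zara: 11:15-13:00, 16:15-17:45.
Idris ∩ Xiulan ∩ Alice ∩ Zara ∩ Bianca: 11:15-13:00, 16:15-17:45.
Summing the common windows: 105 + 90 = 195 minutes.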